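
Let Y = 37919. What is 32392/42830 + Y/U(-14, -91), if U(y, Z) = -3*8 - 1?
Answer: -162326097/107075 ≈ -1516.0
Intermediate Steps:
U(y, Z) = -25 (U(y, Z) = -24 - 1 = -25)
32392/42830 + Y/U(-14, -91) = 32392/42830 + 37919/(-25) = 32392*(1/42830) + 37919*(-1/25) = 16196/21415 - 37919/25 = -162326097/107075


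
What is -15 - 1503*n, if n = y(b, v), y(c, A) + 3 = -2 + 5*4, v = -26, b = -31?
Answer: -22560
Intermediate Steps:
y(c, A) = 15 (y(c, A) = -3 + (-2 + 5*4) = -3 + (-2 + 20) = -3 + 18 = 15)
n = 15
-15 - 1503*n = -15 - 1503*15 = -15 - 22545 = -22560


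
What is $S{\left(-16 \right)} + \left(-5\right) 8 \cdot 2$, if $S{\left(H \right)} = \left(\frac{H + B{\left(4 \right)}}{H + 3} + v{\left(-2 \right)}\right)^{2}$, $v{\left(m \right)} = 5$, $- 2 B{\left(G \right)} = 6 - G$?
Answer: $- \frac{6796}{169} \approx -40.213$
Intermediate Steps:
$B{\left(G \right)} = -3 + \frac{G}{2}$ ($B{\left(G \right)} = - \frac{6 - G}{2} = -3 + \frac{G}{2}$)
$S{\left(H \right)} = \left(5 + \frac{-1 + H}{3 + H}\right)^{2}$ ($S{\left(H \right)} = \left(\frac{H + \left(-3 + \frac{1}{2} \cdot 4\right)}{H + 3} + 5\right)^{2} = \left(\frac{H + \left(-3 + 2\right)}{3 + H} + 5\right)^{2} = \left(\frac{H - 1}{3 + H} + 5\right)^{2} = \left(\frac{-1 + H}{3 + H} + 5\right)^{2} = \left(5 + \frac{-1 + H}{3 + H}\right)^{2}$)
$S{\left(-16 \right)} + \left(-5\right) 8 \cdot 2 = \frac{4 \left(7 + 3 \left(-16\right)\right)^{2}}{\left(3 - 16\right)^{2}} + \left(-5\right) 8 \cdot 2 = \frac{4 \left(7 - 48\right)^{2}}{169} - 80 = 4 \cdot \frac{1}{169} \left(-41\right)^{2} - 80 = 4 \cdot \frac{1}{169} \cdot 1681 - 80 = \frac{6724}{169} - 80 = - \frac{6796}{169}$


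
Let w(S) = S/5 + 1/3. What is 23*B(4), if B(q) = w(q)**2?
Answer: 6647/225 ≈ 29.542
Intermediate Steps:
w(S) = 1/3 + S/5 (w(S) = S*(1/5) + 1*(1/3) = S/5 + 1/3 = 1/3 + S/5)
B(q) = (1/3 + q/5)**2
23*B(4) = 23*((5 + 3*4)**2/225) = 23*((5 + 12)**2/225) = 23*((1/225)*17**2) = 23*((1/225)*289) = 23*(289/225) = 6647/225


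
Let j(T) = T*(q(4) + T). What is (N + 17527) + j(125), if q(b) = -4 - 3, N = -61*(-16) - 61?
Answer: 33192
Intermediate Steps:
N = 915 (N = 976 - 61 = 915)
q(b) = -7
j(T) = T*(-7 + T)
(N + 17527) + j(125) = (915 + 17527) + 125*(-7 + 125) = 18442 + 125*118 = 18442 + 14750 = 33192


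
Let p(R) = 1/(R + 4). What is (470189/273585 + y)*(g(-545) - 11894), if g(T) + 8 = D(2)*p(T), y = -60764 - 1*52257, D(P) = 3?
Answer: 1731268379412544/1287039 ≈ 1.3452e+9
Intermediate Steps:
p(R) = 1/(4 + R)
y = -113021 (y = -60764 - 52257 = -113021)
g(T) = -8 + 3/(4 + T)
(470189/273585 + y)*(g(-545) - 11894) = (470189/273585 - 113021)*((-29 - 8*(-545))/(4 - 545) - 11894) = (470189*(1/273585) - 113021)*((-29 + 4360)/(-541) - 11894) = (20443/11895 - 113021)*(-1/541*4331 - 11894) = -1344364352*(-4331/541 - 11894)/11895 = -1344364352/11895*(-6438985/541) = 1731268379412544/1287039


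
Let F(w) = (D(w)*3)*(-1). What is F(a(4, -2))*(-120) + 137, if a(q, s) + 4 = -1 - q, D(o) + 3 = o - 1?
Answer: -4543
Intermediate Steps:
D(o) = -4 + o (D(o) = -3 + (o - 1) = -3 + (-1 + o) = -4 + o)
a(q, s) = -5 - q (a(q, s) = -4 + (-1 - q) = -5 - q)
F(w) = 12 - 3*w (F(w) = ((-4 + w)*3)*(-1) = (-12 + 3*w)*(-1) = 12 - 3*w)
F(a(4, -2))*(-120) + 137 = (12 - 3*(-5 - 1*4))*(-120) + 137 = (12 - 3*(-5 - 4))*(-120) + 137 = (12 - 3*(-9))*(-120) + 137 = (12 + 27)*(-120) + 137 = 39*(-120) + 137 = -4680 + 137 = -4543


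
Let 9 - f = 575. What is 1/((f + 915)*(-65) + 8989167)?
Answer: 1/8966482 ≈ 1.1153e-7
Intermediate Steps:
f = -566 (f = 9 - 1*575 = 9 - 575 = -566)
1/((f + 915)*(-65) + 8989167) = 1/((-566 + 915)*(-65) + 8989167) = 1/(349*(-65) + 8989167) = 1/(-22685 + 8989167) = 1/8966482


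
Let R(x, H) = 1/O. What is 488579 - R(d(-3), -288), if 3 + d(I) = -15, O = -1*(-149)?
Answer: 72798270/149 ≈ 4.8858e+5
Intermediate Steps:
O = 149
d(I) = -18 (d(I) = -3 - 15 = -18)
R(x, H) = 1/149
488579 - R(d(-3), -288) = 488579 - 1*1/149 = 488579 - 1/149 = 72798270/149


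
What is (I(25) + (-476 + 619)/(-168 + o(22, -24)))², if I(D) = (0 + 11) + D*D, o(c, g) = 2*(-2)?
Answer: 11935344001/29584 ≈ 4.0344e+5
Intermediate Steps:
o(c, g) = -4
I(D) = 11 + D²
(I(25) + (-476 + 619)/(-168 + o(22, -24)))² = ((11 + 25²) + (-476 + 619)/(-168 - 4))² = ((11 + 625) + 143/(-172))² = (636 + 143*(-1/172))² = (636 - 143/172)² = (109249/172)² = 11935344001/29584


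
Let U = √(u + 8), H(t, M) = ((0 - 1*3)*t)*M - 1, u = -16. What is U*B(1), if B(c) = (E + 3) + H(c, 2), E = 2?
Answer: -4*I*√2 ≈ -5.6569*I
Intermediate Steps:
H(t, M) = -1 - 3*M*t (H(t, M) = ((0 - 3)*t)*M - 1 = (-3*t)*M - 1 = -3*M*t - 1 = -1 - 3*M*t)
B(c) = 4 - 6*c (B(c) = (2 + 3) + (-1 - 3*2*c) = 5 + (-1 - 6*c) = 4 - 6*c)
U = 2*I*√2 (U = √(-16 + 8) = √(-8) = 2*I*√2 ≈ 2.8284*I)
U*B(1) = (2*I*√2)*(4 - 6*1) = (2*I*√2)*(4 - 6) = (2*I*√2)*(-2) = -4*I*√2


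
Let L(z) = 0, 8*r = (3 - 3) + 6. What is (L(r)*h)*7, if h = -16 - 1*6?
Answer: 0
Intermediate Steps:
r = ¾ (r = ((3 - 3) + 6)/8 = (0 + 6)/8 = (⅛)*6 = ¾ ≈ 0.75000)
h = -22 (h = -16 - 6 = -22)
(L(r)*h)*7 = (0*(-22))*7 = 0*7 = 0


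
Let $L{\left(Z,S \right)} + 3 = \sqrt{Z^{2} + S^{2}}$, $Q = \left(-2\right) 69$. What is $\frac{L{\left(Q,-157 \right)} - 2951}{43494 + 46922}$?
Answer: $- \frac{1477}{45208} + \frac{\sqrt{43693}}{90416} \approx -0.030359$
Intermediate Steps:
$Q = -138$
$L{\left(Z,S \right)} = -3 + \sqrt{S^{2} + Z^{2}}$ ($L{\left(Z,S \right)} = -3 + \sqrt{Z^{2} + S^{2}} = -3 + \sqrt{S^{2} + Z^{2}}$)
$\frac{L{\left(Q,-157 \right)} - 2951}{43494 + 46922} = \frac{\left(-3 + \sqrt{\left(-157\right)^{2} + \left(-138\right)^{2}}\right) - 2951}{43494 + 46922} = \frac{\left(-3 + \sqrt{24649 + 19044}\right) - 2951}{90416} = \left(\left(-3 + \sqrt{43693}\right) - 2951\right) \frac{1}{90416} = \left(-2954 + \sqrt{43693}\right) \frac{1}{90416} = - \frac{1477}{45208} + \frac{\sqrt{43693}}{90416}$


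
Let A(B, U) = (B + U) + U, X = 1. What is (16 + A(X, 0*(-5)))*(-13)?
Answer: -221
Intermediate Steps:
A(B, U) = B + 2*U
(16 + A(X, 0*(-5)))*(-13) = (16 + (1 + 2*(0*(-5))))*(-13) = (16 + (1 + 2*0))*(-13) = (16 + (1 + 0))*(-13) = (16 + 1)*(-13) = 17*(-13) = -221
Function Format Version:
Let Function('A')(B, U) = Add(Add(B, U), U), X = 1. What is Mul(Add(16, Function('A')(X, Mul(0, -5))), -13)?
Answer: -221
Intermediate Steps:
Function('A')(B, U) = Add(B, Mul(2, U))
Mul(Add(16, Function('A')(X, Mul(0, -5))), -13) = Mul(Add(16, Add(1, Mul(2, Mul(0, -5)))), -13) = Mul(Add(16, Add(1, Mul(2, 0))), -13) = Mul(Add(16, Add(1, 0)), -13) = Mul(Add(16, 1), -13) = Mul(17, -13) = -221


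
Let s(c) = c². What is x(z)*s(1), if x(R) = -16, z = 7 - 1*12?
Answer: -16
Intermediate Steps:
z = -5 (z = 7 - 12 = -5)
x(z)*s(1) = -16*1² = -16*1 = -16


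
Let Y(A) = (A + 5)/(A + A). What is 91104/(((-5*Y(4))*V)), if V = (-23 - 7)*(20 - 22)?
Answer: -60736/225 ≈ -269.94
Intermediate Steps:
V = 60 (V = -30*(-2) = 60)
Y(A) = (5 + A)/(2*A) (Y(A) = (5 + A)/((2*A)) = (5 + A)*(1/(2*A)) = (5 + A)/(2*A))
91104/(((-5*Y(4))*V)) = 91104/((-5*(5 + 4)/(2*4)*60)) = 91104/((-5*9/(2*4)*60)) = 91104/((-5*9/8*60)) = 91104/((-45/8*60)) = 91104/(-675/2) = 91104*(-2/675) = -60736/225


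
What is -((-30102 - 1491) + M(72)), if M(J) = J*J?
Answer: 26409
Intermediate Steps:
M(J) = J²
-((-30102 - 1491) + M(72)) = -((-30102 - 1491) + 72²) = -(-31593 + 5184) = -1*(-26409) = 26409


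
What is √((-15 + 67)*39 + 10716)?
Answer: 6*√354 ≈ 112.89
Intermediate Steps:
√((-15 + 67)*39 + 10716) = √(52*39 + 10716) = √(2028 + 10716) = √12744 = 6*√354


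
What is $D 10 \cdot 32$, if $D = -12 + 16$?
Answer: $1280$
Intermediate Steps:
$D = 4$
$D 10 \cdot 32 = 4 \cdot 10 \cdot 32 = 40 \cdot 32 = 1280$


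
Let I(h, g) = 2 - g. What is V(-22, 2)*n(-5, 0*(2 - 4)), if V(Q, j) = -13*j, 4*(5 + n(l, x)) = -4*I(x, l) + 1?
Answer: 611/2 ≈ 305.50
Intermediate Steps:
n(l, x) = -27/4 + l (n(l, x) = -5 + (-4*(2 - l) + 1)/4 = -5 + ((-8 + 4*l) + 1)/4 = -5 + (-7 + 4*l)/4 = -5 + (-7/4 + l) = -27/4 + l)
V(-22, 2)*n(-5, 0*(2 - 4)) = (-13*2)*(-27/4 - 5) = -26*(-47/4) = 611/2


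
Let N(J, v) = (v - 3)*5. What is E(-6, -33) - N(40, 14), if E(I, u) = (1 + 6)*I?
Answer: -97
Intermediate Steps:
E(I, u) = 7*I
N(J, v) = -15 + 5*v (N(J, v) = (-3 + v)*5 = -15 + 5*v)
E(-6, -33) - N(40, 14) = 7*(-6) - (-15 + 5*14) = -42 - (-15 + 70) = -42 - 1*55 = -42 - 55 = -97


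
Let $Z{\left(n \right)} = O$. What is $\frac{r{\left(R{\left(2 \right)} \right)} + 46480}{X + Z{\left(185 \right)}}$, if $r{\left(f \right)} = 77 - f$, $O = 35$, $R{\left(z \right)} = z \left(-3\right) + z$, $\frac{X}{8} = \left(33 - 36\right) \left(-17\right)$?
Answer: $\frac{46561}{443} \approx 105.1$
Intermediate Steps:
$X = 408$ ($X = 8 \left(33 - 36\right) \left(-17\right) = 8 \left(\left(-3\right) \left(-17\right)\right) = 8 \cdot 51 = 408$)
$R{\left(z \right)} = - 2 z$ ($R{\left(z \right)} = - 3 z + z = - 2 z$)
$Z{\left(n \right)} = 35$
$\frac{r{\left(R{\left(2 \right)} \right)} + 46480}{X + Z{\left(185 \right)}} = \frac{\left(77 - \left(-2\right) 2\right) + 46480}{408 + 35} = \frac{\left(77 - -4\right) + 46480}{443} = \left(\left(77 + 4\right) + 46480\right) \frac{1}{443} = \left(81 + 46480\right) \frac{1}{443} = 46561 \cdot \frac{1}{443} = \frac{46561}{443}$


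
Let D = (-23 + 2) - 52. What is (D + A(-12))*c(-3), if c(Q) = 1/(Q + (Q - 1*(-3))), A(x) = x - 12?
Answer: 97/3 ≈ 32.333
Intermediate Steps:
A(x) = -12 + x
D = -73 (D = -21 - 52 = -73)
c(Q) = 1/(3 + 2*Q) (c(Q) = 1/(Q + (Q + 3)) = 1/(Q + (3 + Q)) = 1/(3 + 2*Q))
(D + A(-12))*c(-3) = (-73 + (-12 - 12))/(3 + 2*(-3)) = (-73 - 24)/(3 - 6) = -97/(-3) = -97*(-⅓) = 97/3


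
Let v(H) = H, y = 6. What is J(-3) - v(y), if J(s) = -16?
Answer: -22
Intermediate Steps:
J(-3) - v(y) = -16 - 1*6 = -16 - 6 = -22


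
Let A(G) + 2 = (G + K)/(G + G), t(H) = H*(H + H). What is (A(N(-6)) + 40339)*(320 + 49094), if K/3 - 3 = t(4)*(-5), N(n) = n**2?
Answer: 23914967701/12 ≈ 1.9929e+9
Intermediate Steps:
t(H) = 2*H**2 (t(H) = H*(2*H) = 2*H**2)
K = -471 (K = 9 + 3*((2*4**2)*(-5)) = 9 + 3*((2*16)*(-5)) = 9 + 3*(32*(-5)) = 9 + 3*(-160) = 9 - 480 = -471)
A(G) = -2 + (-471 + G)/(2*G) (A(G) = -2 + (G - 471)/(G + G) = -2 + (-471 + G)/((2*G)) = -2 + (-471 + G)*(1/(2*G)) = -2 + (-471 + G)/(2*G))
(A(N(-6)) + 40339)*(320 + 49094) = (3*(-157 - 1*(-6)**2)/(2*((-6)**2)) + 40339)*(320 + 49094) = ((3/2)*(-157 - 1*36)/36 + 40339)*49414 = ((3/2)*(1/36)*(-157 - 36) + 40339)*49414 = ((3/2)*(1/36)*(-193) + 40339)*49414 = (-193/24 + 40339)*49414 = (967943/24)*49414 = 23914967701/12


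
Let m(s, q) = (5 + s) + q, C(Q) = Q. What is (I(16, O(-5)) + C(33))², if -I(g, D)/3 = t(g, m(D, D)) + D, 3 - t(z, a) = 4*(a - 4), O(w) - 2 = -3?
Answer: 225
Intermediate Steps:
O(w) = -1 (O(w) = 2 - 3 = -1)
m(s, q) = 5 + q + s
t(z, a) = 19 - 4*a (t(z, a) = 3 - 4*(a - 4) = 3 - 4*(-4 + a) = 3 - (-16 + 4*a) = 3 + (16 - 4*a) = 19 - 4*a)
I(g, D) = 3 + 21*D (I(g, D) = -3*((19 - 4*(5 + D + D)) + D) = -3*((19 - 4*(5 + 2*D)) + D) = -3*((19 + (-20 - 8*D)) + D) = -3*((-1 - 8*D) + D) = -3*(-1 - 7*D) = 3 + 21*D)
(I(16, O(-5)) + C(33))² = ((3 + 21*(-1)) + 33)² = ((3 - 21) + 33)² = (-18 + 33)² = 15² = 225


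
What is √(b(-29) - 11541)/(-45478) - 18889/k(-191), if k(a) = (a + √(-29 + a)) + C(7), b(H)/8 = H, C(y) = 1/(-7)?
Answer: 88457187/900512 - I*√11773/45478 + 925561*I*√55/900512 ≈ 98.23 + 7.6201*I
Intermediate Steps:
C(y) = -⅐
b(H) = 8*H
k(a) = -⅐ + a + √(-29 + a) (k(a) = (a + √(-29 + a)) - ⅐ = -⅐ + a + √(-29 + a))
√(b(-29) - 11541)/(-45478) - 18889/k(-191) = √(8*(-29) - 11541)/(-45478) - 18889/(-⅐ - 191 + √(-29 - 191)) = √(-232 - 11541)*(-1/45478) - 18889/(-⅐ - 191 + √(-220)) = √(-11773)*(-1/45478) - 18889/(-⅐ - 191 + 2*I*√55) = (I*√11773)*(-1/45478) - 18889/(-1338/7 + 2*I*√55) = -I*√11773/45478 - 18889/(-1338/7 + 2*I*√55) = -18889/(-1338/7 + 2*I*√55) - I*√11773/45478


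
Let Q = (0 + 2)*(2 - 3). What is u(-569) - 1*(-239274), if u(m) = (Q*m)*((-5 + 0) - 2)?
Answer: 231308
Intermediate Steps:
Q = -2 (Q = 2*(-1) = -2)
u(m) = 14*m (u(m) = (-2*m)*((-5 + 0) - 2) = (-2*m)*(-5 - 2) = -2*m*(-7) = 14*m)
u(-569) - 1*(-239274) = 14*(-569) - 1*(-239274) = -7966 + 239274 = 231308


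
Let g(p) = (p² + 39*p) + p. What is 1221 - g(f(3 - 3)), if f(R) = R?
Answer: 1221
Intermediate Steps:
g(p) = p² + 40*p
1221 - g(f(3 - 3)) = 1221 - (3 - 3)*(40 + (3 - 3)) = 1221 - 0*(40 + 0) = 1221 - 0*40 = 1221 - 1*0 = 1221 + 0 = 1221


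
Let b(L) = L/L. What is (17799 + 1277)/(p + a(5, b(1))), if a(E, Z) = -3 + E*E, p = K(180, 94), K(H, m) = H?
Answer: 9538/101 ≈ 94.436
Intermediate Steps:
p = 180
b(L) = 1
a(E, Z) = -3 + E**2
(17799 + 1277)/(p + a(5, b(1))) = (17799 + 1277)/(180 + (-3 + 5**2)) = 19076/(180 + (-3 + 25)) = 19076/(180 + 22) = 19076/202 = 19076*(1/202) = 9538/101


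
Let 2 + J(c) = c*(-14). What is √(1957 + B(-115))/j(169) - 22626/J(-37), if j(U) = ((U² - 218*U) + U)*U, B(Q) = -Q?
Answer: -3771/86 - √518/685464 ≈ -43.849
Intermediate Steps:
J(c) = -2 - 14*c (J(c) = -2 + c*(-14) = -2 - 14*c)
j(U) = U*(U² - 217*U) (j(U) = (U² - 217*U)*U = U*(U² - 217*U))
√(1957 + B(-115))/j(169) - 22626/J(-37) = √(1957 - 1*(-115))/((169²*(-217 + 169))) - 22626/(-2 - 14*(-37)) = √(1957 + 115)/((28561*(-48))) - 22626/(-2 + 518) = √2072/(-1370928) - 22626/516 = (2*√518)*(-1/1370928) - 22626*1/516 = -√518/685464 - 3771/86 = -3771/86 - √518/685464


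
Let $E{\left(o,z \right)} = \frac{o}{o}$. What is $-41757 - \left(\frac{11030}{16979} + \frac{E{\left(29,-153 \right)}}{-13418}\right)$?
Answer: $- \frac{9513404021615}{227824222} \approx -41758.0$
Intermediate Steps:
$E{\left(o,z \right)} = 1$
$-41757 - \left(\frac{11030}{16979} + \frac{E{\left(29,-153 \right)}}{-13418}\right) = -41757 - \left(\frac{11030}{16979} + 1 \frac{1}{-13418}\right) = -41757 - \left(11030 \cdot \frac{1}{16979} + 1 \left(- \frac{1}{13418}\right)\right) = -41757 - \left(\frac{11030}{16979} - \frac{1}{13418}\right) = -41757 - \frac{147983561}{227824222} = - \frac{9513404021615}{227824222}$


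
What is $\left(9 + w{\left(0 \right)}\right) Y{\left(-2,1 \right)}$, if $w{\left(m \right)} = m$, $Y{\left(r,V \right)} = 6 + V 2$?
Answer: $72$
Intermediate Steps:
$Y{\left(r,V \right)} = 6 + 2 V$
$\left(9 + w{\left(0 \right)}\right) Y{\left(-2,1 \right)} = \left(9 + 0\right) \left(6 + 2 \cdot 1\right) = 9 \left(6 + 2\right) = 9 \cdot 8 = 72$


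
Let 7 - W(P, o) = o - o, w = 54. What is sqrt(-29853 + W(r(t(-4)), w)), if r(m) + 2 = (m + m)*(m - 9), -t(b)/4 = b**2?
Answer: I*sqrt(29846) ≈ 172.76*I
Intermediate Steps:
t(b) = -4*b**2
r(m) = -2 + 2*m*(-9 + m) (r(m) = -2 + (m + m)*(m - 9) = -2 + (2*m)*(-9 + m) = -2 + 2*m*(-9 + m))
W(P, o) = 7 (W(P, o) = 7 - (o - o) = 7 - 1*0 = 7 + 0 = 7)
sqrt(-29853 + W(r(t(-4)), w)) = sqrt(-29853 + 7) = sqrt(-29846) = I*sqrt(29846)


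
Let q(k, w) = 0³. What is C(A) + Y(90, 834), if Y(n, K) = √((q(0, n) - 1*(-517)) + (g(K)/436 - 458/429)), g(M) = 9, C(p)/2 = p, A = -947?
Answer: -1894 + √4512713371881/93522 ≈ -1871.3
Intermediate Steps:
q(k, w) = 0
C(p) = 2*p
Y(n, K) = √4512713371881/93522 (Y(n, K) = √((0 - 1*(-517)) + (9/436 - 458/429)) = √((0 + 517) + (9*(1/436) - 458*1/429)) = √(517 + (9/436 - 458/429)) = √(517 - 195827/187044) = √(96505921/187044) = √4512713371881/93522)
C(A) + Y(90, 834) = 2*(-947) + √4512713371881/93522 = -1894 + √4512713371881/93522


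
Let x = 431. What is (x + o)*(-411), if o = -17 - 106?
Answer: -126588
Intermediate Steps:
o = -123
(x + o)*(-411) = (431 - 123)*(-411) = 308*(-411) = -126588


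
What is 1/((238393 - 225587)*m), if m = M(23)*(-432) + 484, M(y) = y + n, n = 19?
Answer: -1/226153960 ≈ -4.4218e-9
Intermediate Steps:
M(y) = 19 + y (M(y) = y + 19 = 19 + y)
m = -17660 (m = (19 + 23)*(-432) + 484 = 42*(-432) + 484 = -18144 + 484 = -17660)
1/((238393 - 225587)*m) = 1/((238393 - 225587)*(-17660)) = -1/17660/12806 = (1/12806)*(-1/17660) = -1/226153960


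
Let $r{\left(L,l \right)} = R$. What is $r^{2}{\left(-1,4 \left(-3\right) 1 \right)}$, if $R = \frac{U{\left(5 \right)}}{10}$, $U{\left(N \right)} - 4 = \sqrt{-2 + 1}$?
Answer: $\frac{\left(4 + i\right)^{2}}{100} \approx 0.15 + 0.08 i$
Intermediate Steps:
$U{\left(N \right)} = 4 + i$ ($U{\left(N \right)} = 4 + \sqrt{-2 + 1} = 4 + \sqrt{-1} = 4 + i$)
$R = \frac{2}{5} + \frac{i}{10}$ ($R = \frac{4 + i}{10} = \left(4 + i\right) \frac{1}{10} = \frac{2}{5} + \frac{i}{10} \approx 0.4 + 0.1 i$)
$r{\left(L,l \right)} = \frac{2}{5} + \frac{i}{10}$
$r^{2}{\left(-1,4 \left(-3\right) 1 \right)} = \left(\frac{2}{5} + \frac{i}{10}\right)^{2}$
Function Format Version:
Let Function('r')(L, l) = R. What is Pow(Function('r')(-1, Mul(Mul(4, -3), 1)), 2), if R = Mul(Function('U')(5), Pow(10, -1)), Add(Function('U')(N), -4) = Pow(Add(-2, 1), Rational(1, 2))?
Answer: Mul(Rational(1, 100), Pow(Add(4, I), 2)) ≈ Add(0.15000, Mul(0.080000, I))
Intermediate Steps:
Function('U')(N) = Add(4, I) (Function('U')(N) = Add(4, Pow(Add(-2, 1), Rational(1, 2))) = Add(4, Pow(-1, Rational(1, 2))) = Add(4, I))
R = Add(Rational(2, 5), Mul(Rational(1, 10), I)) (R = Mul(Add(4, I), Pow(10, -1)) = Mul(Add(4, I), Rational(1, 10)) = Add(Rational(2, 5), Mul(Rational(1, 10), I)) ≈ Add(0.40000, Mul(0.10000, I)))
Function('r')(L, l) = Add(Rational(2, 5), Mul(Rational(1, 10), I))
Pow(Function('r')(-1, Mul(Mul(4, -3), 1)), 2) = Pow(Add(Rational(2, 5), Mul(Rational(1, 10), I)), 2)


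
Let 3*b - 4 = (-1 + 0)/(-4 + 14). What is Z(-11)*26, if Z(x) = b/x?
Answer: -169/55 ≈ -3.0727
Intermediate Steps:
b = 13/10 (b = 4/3 + ((-1 + 0)/(-4 + 14))/3 = 4/3 + (-1/10)/3 = 4/3 + (-1*⅒)/3 = 4/3 + (⅓)*(-⅒) = 4/3 - 1/30 = 13/10 ≈ 1.3000)
Z(x) = 13/(10*x)
Z(-11)*26 = ((13/10)/(-11))*26 = ((13/10)*(-1/11))*26 = -13/110*26 = -169/55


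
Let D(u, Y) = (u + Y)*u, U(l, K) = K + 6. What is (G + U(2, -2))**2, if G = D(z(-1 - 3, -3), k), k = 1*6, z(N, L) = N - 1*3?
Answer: 121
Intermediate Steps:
U(l, K) = 6 + K
z(N, L) = -3 + N (z(N, L) = N - 3 = -3 + N)
k = 6
D(u, Y) = u*(Y + u) (D(u, Y) = (Y + u)*u = u*(Y + u))
G = 7 (G = (-3 + (-1 - 3))*(6 + (-3 + (-1 - 3))) = (-3 - 4)*(6 + (-3 - 4)) = -7*(6 - 7) = -7*(-1) = 7)
(G + U(2, -2))**2 = (7 + (6 - 2))**2 = (7 + 4)**2 = 11**2 = 121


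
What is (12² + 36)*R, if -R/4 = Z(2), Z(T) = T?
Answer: -1440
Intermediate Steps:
R = -8 (R = -4*2 = -8)
(12² + 36)*R = (12² + 36)*(-8) = (144 + 36)*(-8) = 180*(-8) = -1440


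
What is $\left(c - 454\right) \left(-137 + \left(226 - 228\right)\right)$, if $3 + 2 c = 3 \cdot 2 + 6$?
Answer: $\frac{124961}{2} \approx 62481.0$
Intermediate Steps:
$c = \frac{9}{2}$ ($c = - \frac{3}{2} + \frac{3 \cdot 2 + 6}{2} = - \frac{3}{2} + \frac{6 + 6}{2} = - \frac{3}{2} + \frac{1}{2} \cdot 12 = - \frac{3}{2} + 6 = \frac{9}{2} \approx 4.5$)
$\left(c - 454\right) \left(-137 + \left(226 - 228\right)\right) = \left(\frac{9}{2} - 454\right) \left(-137 + \left(226 - 228\right)\right) = - \frac{899 \left(-137 + \left(226 - 228\right)\right)}{2} = - \frac{899 \left(-137 - 2\right)}{2} = \left(- \frac{899}{2}\right) \left(-139\right) = \frac{124961}{2}$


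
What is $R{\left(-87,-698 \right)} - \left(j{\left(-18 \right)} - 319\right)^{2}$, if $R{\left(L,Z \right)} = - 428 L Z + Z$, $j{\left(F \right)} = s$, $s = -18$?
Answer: $-26104995$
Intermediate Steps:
$j{\left(F \right)} = -18$
$R{\left(L,Z \right)} = Z - 428 L Z$ ($R{\left(L,Z \right)} = - 428 L Z + Z = Z - 428 L Z$)
$R{\left(-87,-698 \right)} - \left(j{\left(-18 \right)} - 319\right)^{2} = - 698 \left(1 - -37236\right) - \left(-18 - 319\right)^{2} = - 698 \left(1 + 37236\right) - \left(-337\right)^{2} = \left(-698\right) 37237 - 113569 = -25991426 - 113569 = -26104995$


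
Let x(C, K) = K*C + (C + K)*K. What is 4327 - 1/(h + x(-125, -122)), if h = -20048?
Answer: 109628871/25336 ≈ 4327.0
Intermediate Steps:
x(C, K) = C*K + K*(C + K)
4327 - 1/(h + x(-125, -122)) = 4327 - 1/(-20048 - 122*(-122 + 2*(-125))) = 4327 - 1/(-20048 - 122*(-122 - 250)) = 4327 - 1/(-20048 - 122*(-372)) = 4327 - 1/(-20048 + 45384) = 4327 - 1/25336 = 109628871/25336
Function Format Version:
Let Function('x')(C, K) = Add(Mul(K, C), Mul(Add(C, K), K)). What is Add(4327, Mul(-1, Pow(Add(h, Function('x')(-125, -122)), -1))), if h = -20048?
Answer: Rational(109628871, 25336) ≈ 4327.0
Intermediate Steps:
Function('x')(C, K) = Add(Mul(C, K), Mul(K, Add(C, K)))
Add(4327, Mul(-1, Pow(Add(h, Function('x')(-125, -122)), -1))) = Add(4327, Mul(-1, Pow(Add(-20048, Mul(-122, Add(-122, Mul(2, -125)))), -1))) = Add(4327, Mul(-1, Pow(Add(-20048, Mul(-122, Add(-122, -250))), -1))) = Add(4327, Mul(-1, Pow(Add(-20048, Mul(-122, -372)), -1))) = Add(4327, Mul(-1, Pow(Add(-20048, 45384), -1))) = Add(4327, Mul(-1, Pow(25336, -1))) = Add(4327, Mul(-1, Rational(1, 25336))) = Add(4327, Rational(-1, 25336)) = Rational(109628871, 25336)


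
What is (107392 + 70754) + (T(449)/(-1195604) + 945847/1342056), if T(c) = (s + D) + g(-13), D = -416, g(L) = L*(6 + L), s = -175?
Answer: 359106051849677/2015788344 ≈ 1.7815e+5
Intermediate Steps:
T(c) = -500 (T(c) = (-175 - 416) - 13*(6 - 13) = -591 - 13*(-7) = -591 + 91 = -500)
(107392 + 70754) + (T(449)/(-1195604) + 945847/1342056) = (107392 + 70754) + (-500/(-1195604) + 945847/1342056) = 178146 + (-500*(-1/1195604) + 945847*(1/1342056)) = 178146 + (125/298901 + 4753/6744) = 178146 + 1421519453/2015788344 = 359106051849677/2015788344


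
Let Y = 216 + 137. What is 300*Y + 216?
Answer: 106116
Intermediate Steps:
Y = 353
300*Y + 216 = 300*353 + 216 = 105900 + 216 = 106116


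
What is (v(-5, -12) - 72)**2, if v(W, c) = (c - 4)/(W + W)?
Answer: 123904/25 ≈ 4956.2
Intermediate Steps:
v(W, c) = (-4 + c)/(2*W) (v(W, c) = (-4 + c)/((2*W)) = (-4 + c)*(1/(2*W)) = (-4 + c)/(2*W))
(v(-5, -12) - 72)**2 = ((1/2)*(-4 - 12)/(-5) - 72)**2 = ((1/2)*(-1/5)*(-16) - 72)**2 = (8/5 - 72)**2 = (-352/5)**2 = 123904/25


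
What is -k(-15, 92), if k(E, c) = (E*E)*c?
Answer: -20700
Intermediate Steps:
k(E, c) = c*E² (k(E, c) = E²*c = c*E²)
-k(-15, 92) = -92*(-15)² = -92*225 = -1*20700 = -20700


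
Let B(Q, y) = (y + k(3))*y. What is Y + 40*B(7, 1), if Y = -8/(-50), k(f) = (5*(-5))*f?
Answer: -73996/25 ≈ -2959.8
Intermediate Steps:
k(f) = -25*f
B(Q, y) = y*(-75 + y) (B(Q, y) = (y - 25*3)*y = (y - 75)*y = (-75 + y)*y = y*(-75 + y))
Y = 4/25 (Y = -8*(-1/50) = 4/25 ≈ 0.16000)
Y + 40*B(7, 1) = 4/25 + 40*(1*(-75 + 1)) = 4/25 + 40*(1*(-74)) = 4/25 + 40*(-74) = 4/25 - 2960 = -73996/25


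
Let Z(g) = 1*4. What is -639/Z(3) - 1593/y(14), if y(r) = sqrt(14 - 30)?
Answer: -639/4 + 1593*I/4 ≈ -159.75 + 398.25*I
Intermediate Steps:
Z(g) = 4
y(r) = 4*I (y(r) = sqrt(-16) = 4*I)
-639/Z(3) - 1593/y(14) = -639/4 - 1593*(-I/4) = -639*1/4 - (-1593)*I/4 = -639/4 + 1593*I/4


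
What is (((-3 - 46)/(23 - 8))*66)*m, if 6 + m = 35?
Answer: -31262/5 ≈ -6252.4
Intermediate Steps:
m = 29 (m = -6 + 35 = 29)
(((-3 - 46)/(23 - 8))*66)*m = (((-3 - 46)/(23 - 8))*66)*29 = (-49/15*66)*29 = (-49*1/15*66)*29 = -49/15*66*29 = -1078/5*29 = -31262/5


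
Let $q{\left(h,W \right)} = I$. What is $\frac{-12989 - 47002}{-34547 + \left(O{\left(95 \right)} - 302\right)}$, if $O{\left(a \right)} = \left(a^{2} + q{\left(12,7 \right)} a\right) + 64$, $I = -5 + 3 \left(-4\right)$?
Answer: $\frac{19997}{9125} \approx 2.1915$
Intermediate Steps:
$I = -17$ ($I = -5 - 12 = -17$)
$q{\left(h,W \right)} = -17$
$O{\left(a \right)} = 64 + a^{2} - 17 a$ ($O{\left(a \right)} = \left(a^{2} - 17 a\right) + 64 = 64 + a^{2} - 17 a$)
$\frac{-12989 - 47002}{-34547 + \left(O{\left(95 \right)} - 302\right)} = \frac{-12989 - 47002}{-34547 + \left(\left(64 + 95^{2} - 1615\right) - 302\right)} = - \frac{59991}{-34547 + \left(\left(64 + 9025 - 1615\right) - 302\right)} = - \frac{59991}{-34547 + \left(7474 - 302\right)} = - \frac{59991}{-34547 + 7172} = - \frac{59991}{-27375} = \left(-59991\right) \left(- \frac{1}{27375}\right) = \frac{19997}{9125}$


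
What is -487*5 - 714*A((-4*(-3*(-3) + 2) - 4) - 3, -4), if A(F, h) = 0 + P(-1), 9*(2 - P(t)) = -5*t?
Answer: -10399/3 ≈ -3466.3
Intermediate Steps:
P(t) = 2 + 5*t/9 (P(t) = 2 - (-5)*t/9 = 2 + 5*t/9)
A(F, h) = 13/9 (A(F, h) = 0 + (2 + (5/9)*(-1)) = 0 + (2 - 5/9) = 0 + 13/9 = 13/9)
-487*5 - 714*A((-4*(-3*(-3) + 2) - 4) - 3, -4) = -487*5 - 714*13/9 = -2435 - 3094/3 = -10399/3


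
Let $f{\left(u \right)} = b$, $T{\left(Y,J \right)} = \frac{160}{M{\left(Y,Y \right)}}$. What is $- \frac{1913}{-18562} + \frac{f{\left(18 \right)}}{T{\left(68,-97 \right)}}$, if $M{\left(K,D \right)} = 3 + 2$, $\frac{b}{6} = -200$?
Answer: $- \frac{347081}{9281} \approx -37.397$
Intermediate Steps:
$b = -1200$ ($b = 6 \left(-200\right) = -1200$)
$M{\left(K,D \right)} = 5$
$T{\left(Y,J \right)} = 32$ ($T{\left(Y,J \right)} = \frac{160}{5} = 160 \cdot \frac{1}{5} = 32$)
$f{\left(u \right)} = -1200$
$- \frac{1913}{-18562} + \frac{f{\left(18 \right)}}{T{\left(68,-97 \right)}} = - \frac{1913}{-18562} - \frac{1200}{32} = \left(-1913\right) \left(- \frac{1}{18562}\right) - \frac{75}{2} = \frac{1913}{18562} - \frac{75}{2} = - \frac{347081}{9281}$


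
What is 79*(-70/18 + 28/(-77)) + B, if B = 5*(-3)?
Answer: -34744/99 ≈ -350.95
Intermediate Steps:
B = -15
79*(-70/18 + 28/(-77)) + B = 79*(-70/18 + 28/(-77)) - 15 = 79*(-70*1/18 + 28*(-1/77)) - 15 = 79*(-35/9 - 4/11) - 15 = 79*(-421/99) - 15 = -33259/99 - 15 = -34744/99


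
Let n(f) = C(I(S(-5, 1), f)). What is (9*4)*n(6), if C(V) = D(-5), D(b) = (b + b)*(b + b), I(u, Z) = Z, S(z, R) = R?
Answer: 3600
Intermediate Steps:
D(b) = 4*b² (D(b) = (2*b)*(2*b) = 4*b²)
C(V) = 100 (C(V) = 4*(-5)² = 4*25 = 100)
n(f) = 100
(9*4)*n(6) = (9*4)*100 = 36*100 = 3600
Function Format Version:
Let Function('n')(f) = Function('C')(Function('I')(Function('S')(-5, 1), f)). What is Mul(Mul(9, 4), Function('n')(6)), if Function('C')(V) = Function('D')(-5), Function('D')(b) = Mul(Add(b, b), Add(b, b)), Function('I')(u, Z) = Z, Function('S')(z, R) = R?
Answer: 3600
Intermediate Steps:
Function('D')(b) = Mul(4, Pow(b, 2)) (Function('D')(b) = Mul(Mul(2, b), Mul(2, b)) = Mul(4, Pow(b, 2)))
Function('C')(V) = 100 (Function('C')(V) = Mul(4, Pow(-5, 2)) = Mul(4, 25) = 100)
Function('n')(f) = 100
Mul(Mul(9, 4), Function('n')(6)) = Mul(Mul(9, 4), 100) = Mul(36, 100) = 3600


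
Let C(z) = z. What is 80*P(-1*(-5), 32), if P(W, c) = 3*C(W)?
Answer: 1200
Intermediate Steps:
P(W, c) = 3*W
80*P(-1*(-5), 32) = 80*(3*(-1*(-5))) = 80*(3*5) = 80*15 = 1200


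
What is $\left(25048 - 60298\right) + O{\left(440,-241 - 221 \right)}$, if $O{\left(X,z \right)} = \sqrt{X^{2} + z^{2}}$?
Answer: $-34612$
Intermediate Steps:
$\left(25048 - 60298\right) + O{\left(440,-241 - 221 \right)} = \left(25048 - 60298\right) + \sqrt{440^{2} + \left(-241 - 221\right)^{2}} = -35250 + \sqrt{193600 + \left(-241 - 221\right)^{2}} = -35250 + \sqrt{193600 + \left(-462\right)^{2}} = -35250 + \sqrt{193600 + 213444} = -35250 + \sqrt{407044} = -35250 + 638 = -34612$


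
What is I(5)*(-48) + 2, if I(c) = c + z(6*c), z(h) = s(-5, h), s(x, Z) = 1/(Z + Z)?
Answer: -1194/5 ≈ -238.80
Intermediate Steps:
s(x, Z) = 1/(2*Z)
z(h) = 1/(2*h)
I(c) = c + 1/(12*c) (I(c) = c + 1/(2*((6*c))) = c + (1/(6*c))/2 = c + 1/(12*c))
I(5)*(-48) + 2 = (5 + (1/12)/5)*(-48) + 2 = (5 + (1/12)*(⅕))*(-48) + 2 = (5 + 1/60)*(-48) + 2 = (301/60)*(-48) + 2 = -1204/5 + 2 = -1194/5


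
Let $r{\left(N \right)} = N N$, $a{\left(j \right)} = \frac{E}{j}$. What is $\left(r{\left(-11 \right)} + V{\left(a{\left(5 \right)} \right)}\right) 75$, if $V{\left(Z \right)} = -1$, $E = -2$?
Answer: $9000$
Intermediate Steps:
$a{\left(j \right)} = - \frac{2}{j}$
$r{\left(N \right)} = N^{2}$
$\left(r{\left(-11 \right)} + V{\left(a{\left(5 \right)} \right)}\right) 75 = \left(\left(-11\right)^{2} - 1\right) 75 = \left(121 - 1\right) 75 = 120 \cdot 75 = 9000$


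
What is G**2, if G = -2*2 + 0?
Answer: 16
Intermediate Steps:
G = -4 (G = -4 + 0 = -4)
G**2 = (-4)**2 = 16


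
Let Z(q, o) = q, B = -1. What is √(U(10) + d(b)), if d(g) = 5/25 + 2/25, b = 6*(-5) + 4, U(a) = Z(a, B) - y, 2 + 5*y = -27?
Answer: √402/5 ≈ 4.0100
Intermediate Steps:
y = -29/5 (y = -⅖ + (⅕)*(-27) = -⅖ - 27/5 = -29/5 ≈ -5.8000)
U(a) = 29/5 + a (U(a) = a - 1*(-29/5) = a + 29/5 = 29/5 + a)
b = -26 (b = -30 + 4 = -26)
d(g) = 7/25 (d(g) = 5*(1/25) + 2*(1/25) = ⅕ + 2/25 = 7/25)
√(U(10) + d(b)) = √((29/5 + 10) + 7/25) = √(79/5 + 7/25) = √(402/25) = √402/5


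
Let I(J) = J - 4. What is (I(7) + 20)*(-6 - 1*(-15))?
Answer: 207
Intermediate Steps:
I(J) = -4 + J
(I(7) + 20)*(-6 - 1*(-15)) = ((-4 + 7) + 20)*(-6 - 1*(-15)) = (3 + 20)*(-6 + 15) = 23*9 = 207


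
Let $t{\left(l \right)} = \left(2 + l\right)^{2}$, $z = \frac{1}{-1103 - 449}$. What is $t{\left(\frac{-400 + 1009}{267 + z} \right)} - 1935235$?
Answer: $- \frac{332302384559990559}{171713270689} \approx -1.9352 \cdot 10^{6}$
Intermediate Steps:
$z = - \frac{1}{1552}$ ($z = \frac{1}{-1552} = - \frac{1}{1552} \approx -0.00064433$)
$t{\left(\frac{-400 + 1009}{267 + z} \right)} - 1935235 = \left(2 + \frac{-400 + 1009}{267 - \frac{1}{1552}}\right)^{2} - 1935235 = \left(2 + \frac{609}{\frac{414383}{1552}}\right)^{2} - 1935235 = \left(2 + 609 \cdot \frac{1552}{414383}\right)^{2} - 1935235 = \left(2 + \frac{945168}{414383}\right)^{2} - 1935235 = \left(\frac{1773934}{414383}\right)^{2} - 1935235 = \frac{3146841836356}{171713270689} - 1935235 = - \frac{332302384559990559}{171713270689}$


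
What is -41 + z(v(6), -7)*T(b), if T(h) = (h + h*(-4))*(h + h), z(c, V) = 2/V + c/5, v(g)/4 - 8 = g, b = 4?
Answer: -38107/35 ≈ -1088.8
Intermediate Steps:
v(g) = 32 + 4*g
z(c, V) = 2/V + c/5 (z(c, V) = 2/V + c*(⅕) = 2/V + c/5)
T(h) = -6*h² (T(h) = (h - 4*h)*(2*h) = (-3*h)*(2*h) = -6*h²)
-41 + z(v(6), -7)*T(b) = -41 + (2/(-7) + (32 + 4*6)/5)*(-6*4²) = -41 + (2*(-⅐) + (32 + 24)/5)*(-6*16) = -41 + (-2/7 + (⅕)*56)*(-96) = -41 + (-2/7 + 56/5)*(-96) = -41 + (382/35)*(-96) = -41 - 36672/35 = -38107/35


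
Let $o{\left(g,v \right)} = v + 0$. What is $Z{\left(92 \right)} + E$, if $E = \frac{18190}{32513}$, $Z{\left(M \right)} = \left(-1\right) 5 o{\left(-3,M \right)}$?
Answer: $- \frac{14937790}{32513} \approx -459.44$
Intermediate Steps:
$o{\left(g,v \right)} = v$
$Z{\left(M \right)} = - 5 M$ ($Z{\left(M \right)} = \left(-1\right) 5 M = - 5 M$)
$E = \frac{18190}{32513}$ ($E = 18190 \cdot \frac{1}{32513} = \frac{18190}{32513} \approx 0.55947$)
$Z{\left(92 \right)} + E = \left(-5\right) 92 + \frac{18190}{32513} = -460 + \frac{18190}{32513} = - \frac{14937790}{32513}$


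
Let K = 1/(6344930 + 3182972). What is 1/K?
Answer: 9527902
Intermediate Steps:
K = 1/9527902 ≈ 1.0495e-7
1/K = 1/(1/9527902) = 9527902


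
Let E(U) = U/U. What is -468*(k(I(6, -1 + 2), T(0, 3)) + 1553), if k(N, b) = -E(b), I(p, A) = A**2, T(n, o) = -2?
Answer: -726336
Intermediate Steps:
E(U) = 1
k(N, b) = -1 (k(N, b) = -1*1 = -1)
-468*(k(I(6, -1 + 2), T(0, 3)) + 1553) = -468*(-1 + 1553) = -468*1552 = -726336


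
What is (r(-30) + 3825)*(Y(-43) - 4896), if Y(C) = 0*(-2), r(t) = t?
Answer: -18580320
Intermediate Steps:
Y(C) = 0
(r(-30) + 3825)*(Y(-43) - 4896) = (-30 + 3825)*(0 - 4896) = 3795*(-4896) = -18580320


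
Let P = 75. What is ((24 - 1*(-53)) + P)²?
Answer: 23104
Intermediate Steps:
((24 - 1*(-53)) + P)² = ((24 - 1*(-53)) + 75)² = ((24 + 53) + 75)² = (77 + 75)² = 152² = 23104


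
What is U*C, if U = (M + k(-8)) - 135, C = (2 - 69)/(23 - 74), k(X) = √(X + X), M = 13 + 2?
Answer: -2680/17 + 268*I/51 ≈ -157.65 + 5.2549*I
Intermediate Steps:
M = 15
k(X) = √2*√X (k(X) = √(2*X) = √2*√X)
C = 67/51 (C = -67/(-51) = -67*(-1/51) = 67/51 ≈ 1.3137)
U = -120 + 4*I (U = (15 + √2*√(-8)) - 135 = (15 + √2*(2*I*√2)) - 135 = (15 + 4*I) - 135 = -120 + 4*I ≈ -120.0 + 4.0*I)
U*C = (-120 + 4*I)*(67/51) = -2680/17 + 268*I/51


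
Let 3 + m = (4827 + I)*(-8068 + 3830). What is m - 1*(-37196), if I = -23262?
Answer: 78164723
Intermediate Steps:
m = 78127527 (m = -3 + (4827 - 23262)*(-8068 + 3830) = -3 - 18435*(-4238) = -3 + 78127530 = 78127527)
m - 1*(-37196) = 78127527 - 1*(-37196) = 78127527 + 37196 = 78164723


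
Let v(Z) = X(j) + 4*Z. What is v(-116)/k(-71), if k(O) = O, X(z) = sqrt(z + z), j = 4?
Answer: 464/71 - 2*sqrt(2)/71 ≈ 6.4954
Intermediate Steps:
X(z) = sqrt(2)*sqrt(z) (X(z) = sqrt(2*z) = sqrt(2)*sqrt(z))
v(Z) = 2*sqrt(2) + 4*Z (v(Z) = sqrt(2)*sqrt(4) + 4*Z = sqrt(2)*2 + 4*Z = 2*sqrt(2) + 4*Z)
v(-116)/k(-71) = (2*sqrt(2) + 4*(-116))/(-71) = (2*sqrt(2) - 464)*(-1/71) = (-464 + 2*sqrt(2))*(-1/71) = 464/71 - 2*sqrt(2)/71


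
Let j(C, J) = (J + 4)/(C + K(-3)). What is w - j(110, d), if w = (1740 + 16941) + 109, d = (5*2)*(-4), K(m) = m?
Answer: 2010566/107 ≈ 18790.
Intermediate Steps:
d = -40 (d = 10*(-4) = -40)
j(C, J) = (4 + J)/(-3 + C) (j(C, J) = (J + 4)/(C - 3) = (4 + J)/(-3 + C))
w = 18790 (w = 18681 + 109 = 18790)
w - j(110, d) = 18790 - (4 - 40)/(-3 + 110) = 18790 - (-36)/107 = 18790 - 1*(-36/107) = 18790 + 36/107 = 2010566/107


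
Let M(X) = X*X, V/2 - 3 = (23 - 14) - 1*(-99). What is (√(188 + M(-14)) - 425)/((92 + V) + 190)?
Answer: -425/504 + √6/63 ≈ -0.80437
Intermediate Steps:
V = 222 (V = 6 + 2*((23 - 14) - 1*(-99)) = 6 + 2*(9 + 99) = 6 + 2*108 = 6 + 216 = 222)
M(X) = X²
(√(188 + M(-14)) - 425)/((92 + V) + 190) = (√(188 + (-14)²) - 425)/((92 + 222) + 190) = (√(188 + 196) - 425)/(314 + 190) = (√384 - 425)/504 = (8*√6 - 425)*(1/504) = (-425 + 8*√6)*(1/504) = -425/504 + √6/63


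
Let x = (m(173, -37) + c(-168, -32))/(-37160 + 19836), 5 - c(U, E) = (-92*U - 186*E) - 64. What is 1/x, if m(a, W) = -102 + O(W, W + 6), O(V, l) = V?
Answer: 8662/10739 ≈ 0.80659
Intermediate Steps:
c(U, E) = 69 + 92*U + 186*E (c(U, E) = 5 - ((-92*U - 186*E) - 64) = 5 - ((-186*E - 92*U) - 64) = 5 - (-64 - 186*E - 92*U) = 5 + (64 + 92*U + 186*E) = 69 + 92*U + 186*E)
m(a, W) = -102 + W
x = 10739/8662 (x = ((-102 - 37) + (69 + 92*(-168) + 186*(-32)))/(-37160 + 19836) = (-139 + (69 - 15456 - 5952))/(-17324) = (-139 - 21339)*(-1/17324) = -21478*(-1/17324) = 10739/8662 ≈ 1.2398)
1/x = 1/(10739/8662) = 8662/10739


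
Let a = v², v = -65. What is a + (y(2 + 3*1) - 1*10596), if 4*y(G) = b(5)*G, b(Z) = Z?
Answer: -25459/4 ≈ -6364.8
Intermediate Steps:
y(G) = 5*G/4 (y(G) = (5*G)/4 = 5*G/4)
a = 4225 (a = (-65)² = 4225)
a + (y(2 + 3*1) - 1*10596) = 4225 + (5*(2 + 3*1)/4 - 1*10596) = 4225 + (5*(2 + 3)/4 - 10596) = 4225 + ((5/4)*5 - 10596) = 4225 + (25/4 - 10596) = 4225 - 42359/4 = -25459/4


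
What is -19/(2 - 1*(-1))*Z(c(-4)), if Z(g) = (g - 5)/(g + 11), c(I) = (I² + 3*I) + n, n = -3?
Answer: 19/9 ≈ 2.1111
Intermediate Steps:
c(I) = -3 + I² + 3*I (c(I) = (I² + 3*I) - 3 = -3 + I² + 3*I)
Z(g) = (-5 + g)/(11 + g)
-19/(2 - 1*(-1))*Z(c(-4)) = -19/(2 - 1*(-1))*(-5 + (-3 + (-4)² + 3*(-4)))/(11 + (-3 + (-4)² + 3*(-4))) = -19/(2 + 1)*(-5 + (-3 + 16 - 12))/(11 + (-3 + 16 - 12)) = -19/3*(-5 + 1)/(11 + 1) = -19*(⅓)*-4/12 = -19*(1/12)*(-4)/3 = -19*(-1)/(3*3) = -1*(-19/9) = 19/9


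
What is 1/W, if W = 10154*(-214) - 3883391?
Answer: -1/6056347 ≈ -1.6512e-7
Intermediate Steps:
W = -6056347 (W = -2172956 - 3883391 = -6056347)
1/W = 1/(-6056347) = -1/6056347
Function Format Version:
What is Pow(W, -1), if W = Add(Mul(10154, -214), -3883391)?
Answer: Rational(-1, 6056347) ≈ -1.6512e-7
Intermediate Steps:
W = -6056347 (W = Add(-2172956, -3883391) = -6056347)
Pow(W, -1) = Pow(-6056347, -1) = Rational(-1, 6056347)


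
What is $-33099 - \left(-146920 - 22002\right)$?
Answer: $135823$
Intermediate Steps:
$-33099 - \left(-146920 - 22002\right) = -33099 - -168922 = -33099 + 168922 = 135823$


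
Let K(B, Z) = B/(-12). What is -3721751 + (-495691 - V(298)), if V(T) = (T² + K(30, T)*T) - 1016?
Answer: -4304485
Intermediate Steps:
K(B, Z) = -B/12 (K(B, Z) = B*(-1/12) = -B/12)
V(T) = -1016 + T² - 5*T/2 (V(T) = (T² + (-1/12*30)*T) - 1016 = (T² - 5*T/2) - 1016 = -1016 + T² - 5*T/2)
-3721751 + (-495691 - V(298)) = -3721751 + (-495691 - (-1016 + 298² - 5/2*298)) = -3721751 + (-495691 - (-1016 + 88804 - 745)) = -3721751 + (-495691 - 1*87043) = -3721751 + (-495691 - 87043) = -3721751 - 582734 = -4304485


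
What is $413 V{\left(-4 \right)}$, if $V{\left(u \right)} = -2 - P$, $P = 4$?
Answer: $-2478$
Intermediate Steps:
$V{\left(u \right)} = -6$ ($V{\left(u \right)} = -2 - 4 = -6$)
$413 V{\left(-4 \right)} = 413 \left(-6\right) = -2478$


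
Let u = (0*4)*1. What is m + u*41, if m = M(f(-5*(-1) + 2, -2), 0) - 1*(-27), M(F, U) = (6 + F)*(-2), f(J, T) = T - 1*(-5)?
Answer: 9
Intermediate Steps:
f(J, T) = 5 + T (f(J, T) = T + 5 = 5 + T)
M(F, U) = -12 - 2*F
u = 0 (u = 0*1 = 0)
m = 9 (m = (-12 - 2*(5 - 2)) - 1*(-27) = (-12 - 2*3) + 27 = (-12 - 6) + 27 = -18 + 27 = 9)
m + u*41 = 9 + 0*41 = 9 + 0 = 9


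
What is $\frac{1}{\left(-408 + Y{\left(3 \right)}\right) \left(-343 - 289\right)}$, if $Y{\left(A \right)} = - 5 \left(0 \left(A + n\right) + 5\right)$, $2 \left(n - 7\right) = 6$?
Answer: $\frac{1}{273656} \approx 3.6542 \cdot 10^{-6}$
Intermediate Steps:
$n = 10$ ($n = 7 + \frac{1}{2} \cdot 6 = 7 + 3 = 10$)
$Y{\left(A \right)} = -25$ ($Y{\left(A \right)} = - 5 \left(0 \left(A + 10\right) + 5\right) = - 5 \left(0 \left(10 + A\right) + 5\right) = - 5 \left(0 + 5\right) = \left(-5\right) 5 = -25$)
$\frac{1}{\left(-408 + Y{\left(3 \right)}\right) \left(-343 - 289\right)} = \frac{1}{\left(-408 - 25\right) \left(-343 - 289\right)} = \frac{1}{\left(-433\right) \left(-632\right)} = \frac{1}{273656}$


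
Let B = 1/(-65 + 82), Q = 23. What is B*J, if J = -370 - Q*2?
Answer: -416/17 ≈ -24.471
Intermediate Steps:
B = 1/17 ≈ 0.058824
J = -416 (J = -370 - 23*2 = -370 - 1*46 = -370 - 46 = -416)
B*J = (1/17)*(-416) = -416/17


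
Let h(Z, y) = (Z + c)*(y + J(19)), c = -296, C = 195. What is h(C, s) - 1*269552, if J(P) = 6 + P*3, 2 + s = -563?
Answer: -218850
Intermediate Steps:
s = -565 (s = -2 - 563 = -565)
J(P) = 6 + 3*P
h(Z, y) = (-296 + Z)*(63 + y) (h(Z, y) = (Z - 296)*(y + (6 + 3*19)) = (-296 + Z)*(y + (6 + 57)) = (-296 + Z)*(y + 63) = (-296 + Z)*(63 + y))
h(C, s) - 1*269552 = (-18648 - 296*(-565) + 63*195 + 195*(-565)) - 1*269552 = (-18648 + 167240 + 12285 - 110175) - 269552 = 50702 - 269552 = -218850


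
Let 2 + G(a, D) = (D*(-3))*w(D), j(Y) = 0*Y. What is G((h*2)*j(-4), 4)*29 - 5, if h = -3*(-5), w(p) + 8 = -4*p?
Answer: 8289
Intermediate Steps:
w(p) = -8 - 4*p
j(Y) = 0
h = 15
G(a, D) = -2 - 3*D*(-8 - 4*D) (G(a, D) = -2 + (D*(-3))*(-8 - 4*D) = -2 + (-3*D)*(-8 - 4*D) = -2 - 3*D*(-8 - 4*D))
G((h*2)*j(-4), 4)*29 - 5 = (-2 + 12*4*(2 + 4))*29 - 5 = (-2 + 12*4*6)*29 - 5 = (-2 + 288)*29 - 5 = 286*29 - 5 = 8294 - 5 = 8289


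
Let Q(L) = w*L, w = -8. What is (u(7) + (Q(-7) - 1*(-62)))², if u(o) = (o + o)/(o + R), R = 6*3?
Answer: 8785296/625 ≈ 14056.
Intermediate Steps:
Q(L) = -8*L
R = 18
u(o) = 2*o/(18 + o) (u(o) = (o + o)/(o + 18) = (2*o)/(18 + o) = 2*o/(18 + o))
(u(7) + (Q(-7) - 1*(-62)))² = (2*7/(18 + 7) + (-8*(-7) - 1*(-62)))² = (2*7/25 + (56 + 62))² = (2*7*(1/25) + 118)² = (14/25 + 118)² = (2964/25)² = 8785296/625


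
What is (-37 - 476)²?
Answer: 263169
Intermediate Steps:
(-37 - 476)² = (-513)² = 263169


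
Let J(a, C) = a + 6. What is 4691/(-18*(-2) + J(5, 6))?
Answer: 4691/47 ≈ 99.808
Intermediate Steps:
J(a, C) = 6 + a
4691/(-18*(-2) + J(5, 6)) = 4691/(-18*(-2) + (6 + 5)) = 4691/(36 + 11) = 4691/47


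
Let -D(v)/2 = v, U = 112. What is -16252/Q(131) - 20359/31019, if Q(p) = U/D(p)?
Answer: 16509670781/434266 ≈ 38017.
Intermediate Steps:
D(v) = -2*v
Q(p) = -56/p (Q(p) = 112/((-2*p)) = 112*(-1/(2*p)) = -56/p)
-16252/Q(131) - 20359/31019 = -16252/((-56/131)) - 20359/31019 = -16252/((-56*1/131)) - 20359*1/31019 = -16252/(-56/131) - 20359/31019 = -16252*(-131/56) - 20359/31019 = 532253/14 - 20359/31019 = 16509670781/434266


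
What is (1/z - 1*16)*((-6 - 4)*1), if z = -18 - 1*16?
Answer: 2725/17 ≈ 160.29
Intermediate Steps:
z = -34 (z = -18 - 16 = -34)
(1/z - 1*16)*((-6 - 4)*1) = (1/(-34) - 1*16)*((-6 - 4)*1) = (-1/34 - 16)*(-10*1) = -545/34*(-10) = 2725/17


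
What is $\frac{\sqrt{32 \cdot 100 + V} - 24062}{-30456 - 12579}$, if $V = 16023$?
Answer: $\frac{24062}{43035} - \frac{\sqrt{19223}}{43035} \approx 0.5559$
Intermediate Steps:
$\frac{\sqrt{32 \cdot 100 + V} - 24062}{-30456 - 12579} = \frac{\sqrt{32 \cdot 100 + 16023} - 24062}{-30456 - 12579} = \frac{\sqrt{3200 + 16023} - 24062}{-43035} = \left(\sqrt{19223} - 24062\right) \left(- \frac{1}{43035}\right) = \left(-24062 + \sqrt{19223}\right) \left(- \frac{1}{43035}\right) = \frac{24062}{43035} - \frac{\sqrt{19223}}{43035}$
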